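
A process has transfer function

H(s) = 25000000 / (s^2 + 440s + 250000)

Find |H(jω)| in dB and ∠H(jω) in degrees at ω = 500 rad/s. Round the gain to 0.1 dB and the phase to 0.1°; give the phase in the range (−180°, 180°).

At s = jω = j500:
quadratic: (j500)² + 440·j500 + 250000 = 0 + j220000 → |·| ≈ 2.2e+05, ∠ ≈ 90.00°
|H| = 25000000 / 2.2e+05 ≈ 113.64
Gain = 20 log₁₀(113.64) ≈ 41.11 dB
∠H = 0.00° − 90.00° = -90.00°

41.1 dB, -90.0°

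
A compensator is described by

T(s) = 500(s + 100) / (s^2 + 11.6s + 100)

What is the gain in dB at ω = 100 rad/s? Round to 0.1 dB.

At s = jω = j100:
zero (s+100): 100 + j100 → |·| = √(100²+100²) = √20000 ≈ 141.42, ∠ = arctan(100/100) ≈ 45.00°
quadratic: (j100)² + 11.6·j100 + 100 = -9900 + j1160 → |·| ≈ 9967.7, ∠ ≈ 173.32°
|T| = 500 · 141.42 / 9967.7 ≈ 7.0939
Gain = 20 log₁₀(7.0939) ≈ 17.02 dB

17.0 dB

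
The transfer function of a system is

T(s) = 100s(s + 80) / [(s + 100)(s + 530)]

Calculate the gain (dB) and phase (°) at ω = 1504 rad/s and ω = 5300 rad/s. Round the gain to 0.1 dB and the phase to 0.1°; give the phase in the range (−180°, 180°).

At s = jω = j1504:
zero (s+80): 80 + j1504 → |·| = √(80²+1504²) = √2268416 ≈ 1506.1, ∠ = arctan(1504/80) ≈ 86.96°
zero at origin: s = j1504 → |·| = 1504, ∠ = 90.00°
pole (s+100): 100 + j1504 → |·| = √(100²+1504²) = √2272016 ≈ 1507.3, ∠ = arctan(1504/100) ≈ 86.20°
pole (s+530): 530 + j1504 → |·| = √(530²+1504²) = √2542916 ≈ 1594.7, ∠ = arctan(1504/530) ≈ 70.59°
|T| = 100 · 2.2652e+06 / 2.4037e+06 ≈ 94.238
Gain = 20 log₁₀(94.238) ≈ 39.48 dB
∠T = 176.96° − 156.79° = 20.17°

At s = jω = j5300:
zero (s+80): 80 + j5300 → |·| = √(80²+5300²) = √28096400 ≈ 5300.6, ∠ = arctan(5300/80) ≈ 89.14°
zero at origin: s = j5300 → |·| = 5300, ∠ = 90.00°
pole (s+100): 100 + j5300 → |·| = √(100²+5300²) = √28100000 ≈ 5300.9, ∠ = arctan(5300/100) ≈ 88.92°
pole (s+530): 530 + j5300 → |·| = √(530²+5300²) = √28370900 ≈ 5326.4, ∠ = arctan(5300/530) ≈ 84.29°
|T| = 100 · 2.8093e+07 / 2.8235e+07 ≈ 99.497
Gain = 20 log₁₀(99.497) ≈ 39.96 dB
∠T = 179.14° − 173.21° = 5.93°

ω = 1504: 39.5 dB, 20.2°; ω = 5300: 40.0 dB, 5.9°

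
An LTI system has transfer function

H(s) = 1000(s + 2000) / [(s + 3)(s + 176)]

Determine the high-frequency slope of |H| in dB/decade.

Each pole contributes −20 dB/decade at high frequency; each zero contributes +20 dB/decade.
Net: 1 zero(s) − 2 pole(s) → -20 dB/decade.

-20 dB/decade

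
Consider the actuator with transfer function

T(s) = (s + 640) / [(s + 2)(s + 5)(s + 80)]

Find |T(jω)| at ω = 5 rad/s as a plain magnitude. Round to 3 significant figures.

At s = jω = j5:
zero (s+640): 640 + j5 → |·| = √(640²+5²) = √409625 ≈ 640.02, ∠ = arctan(5/640) ≈ 0.45°
pole (s+2): 2 + j5 → |·| = √(2²+5²) = √29 ≈ 5.3852, ∠ = arctan(5/2) ≈ 68.20°
pole (s+5): 5 + j5 → |·| = √(5²+5²) = √50 ≈ 7.0711, ∠ = arctan(5/5) ≈ 45.00°
pole (s+80): 80 + j5 → |·| = √(80²+5²) = √6425 ≈ 80.156, ∠ = arctan(5/80) ≈ 3.58°
|T| = 1 · 640.02 / 3052.3 ≈ 0.20968

0.210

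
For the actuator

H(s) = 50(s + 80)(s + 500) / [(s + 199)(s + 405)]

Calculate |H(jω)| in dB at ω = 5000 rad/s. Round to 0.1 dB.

34.0 dB

At s = jω = j5000:
zero (s+80): 80 + j5000 → |·| = √(80²+5000²) = √25006400 ≈ 5000.6, ∠ = arctan(5000/80) ≈ 89.08°
zero (s+500): 500 + j5000 → |·| = √(500²+5000²) = √25250000 ≈ 5024.9, ∠ = arctan(5000/500) ≈ 84.29°
pole (s+199): 199 + j5000 → |·| = √(199²+5000²) = √25039601 ≈ 5004, ∠ = arctan(5000/199) ≈ 87.72°
pole (s+405): 405 + j5000 → |·| = √(405²+5000²) = √25164025 ≈ 5016.4, ∠ = arctan(5000/405) ≈ 85.37°
|H| = 50 · 2.5128e+07 / 2.5102e+07 ≈ 50.052
Gain = 20 log₁₀(50.052) ≈ 33.99 dB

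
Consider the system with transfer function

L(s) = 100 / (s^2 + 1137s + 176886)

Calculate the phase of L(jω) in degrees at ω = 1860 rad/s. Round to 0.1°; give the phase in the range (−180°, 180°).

-147.2°

Substitute s = j1860:
Numerator: 100 = 100 + j0
Denominator: (j1860)^2 + 1137(j1860) + 176886 = -3282714 + j2114820
|N| = √(100² + 0²) ≈ 100, ∠N ≈ 0.00°
|D| = √(3282714² + 2114820²) ≈ 3.905e+06, ∠D ≈ 147.21°
∠L = 0.00° − 147.21° = -147.21°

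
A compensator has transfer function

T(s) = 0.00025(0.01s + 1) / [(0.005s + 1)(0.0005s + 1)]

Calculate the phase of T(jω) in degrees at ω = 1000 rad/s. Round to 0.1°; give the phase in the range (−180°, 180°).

At ω = 1000 rad/s:
zero (1 + j1000·0.01) = 1 + j10 → |·| ≈ 10.05, ∠ ≈ 84.29°
pole (1 + j1000·0.005) = 1 + j5 → |·| ≈ 5.099, ∠ ≈ 78.69°
pole (1 + j1000·0.0005) = 1 + j0.5 → |·| ≈ 1.118, ∠ ≈ 26.57°
∠T = (84.29°) − (78.69° + 26.57°) = -20.97°

-21.0°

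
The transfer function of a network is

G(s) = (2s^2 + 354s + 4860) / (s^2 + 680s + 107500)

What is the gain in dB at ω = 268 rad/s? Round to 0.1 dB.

Substitute s = j268:
Numerator: 2(j268)^2 + 354(j268) + 4860 = -138788 + j94872
Denominator: (j268)^2 + 680(j268) + 107500 = 35676 + j182240
|N| = √(138788² + 94872²) ≈ 1.6812e+05, ∠N ≈ 145.64°
|D| = √(35676² + 182240²) ≈ 1.857e+05, ∠D ≈ 78.92°
|G| = 1.6812e+05 / 1.857e+05 ≈ 0.90533
Gain = 20 log₁₀(0.90533) ≈ -0.86 dB

-0.9 dB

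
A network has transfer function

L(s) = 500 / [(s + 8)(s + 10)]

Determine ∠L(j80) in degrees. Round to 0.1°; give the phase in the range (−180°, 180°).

At s = jω = j80:
pole (s+8): 8 + j80 → |·| = √(8²+80²) = √6464 ≈ 80.399, ∠ = arctan(80/8) ≈ 84.29°
pole (s+10): 10 + j80 → |·| = √(10²+80²) = √6500 ≈ 80.623, ∠ = arctan(80/10) ≈ 82.87°
∠L = 0.00° − 167.16° = -167.16°

-167.2°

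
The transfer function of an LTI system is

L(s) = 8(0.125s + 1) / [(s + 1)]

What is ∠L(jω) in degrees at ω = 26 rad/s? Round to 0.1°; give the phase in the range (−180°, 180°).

At ω = 26 rad/s:
zero (1 + j26·0.125) = 1 + j3.25 → |·| ≈ 3.4004, ∠ ≈ 72.90°
pole (1 + j26·1) = 1 + j26 → |·| ≈ 26.019, ∠ ≈ 87.80°
∠L = (72.90°) − (87.80°) = -14.90°

-14.9°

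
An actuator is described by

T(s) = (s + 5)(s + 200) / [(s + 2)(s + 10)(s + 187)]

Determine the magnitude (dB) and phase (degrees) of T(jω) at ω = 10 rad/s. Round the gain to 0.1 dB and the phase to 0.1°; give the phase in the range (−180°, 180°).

-21.6 dB, -60.5°

At s = jω = j10:
zero (s+5): 5 + j10 → |·| = √(5²+10²) = √125 ≈ 11.18, ∠ = arctan(10/5) ≈ 63.43°
zero (s+200): 200 + j10 → |·| = √(200²+10²) = √40100 ≈ 200.25, ∠ = arctan(10/200) ≈ 2.86°
pole (s+2): 2 + j10 → |·| = √(2²+10²) = √104 ≈ 10.198, ∠ = arctan(10/2) ≈ 78.69°
pole (s+10): 10 + j10 → |·| = √(10²+10²) = √200 ≈ 14.142, ∠ = arctan(10/10) ≈ 45.00°
pole (s+187): 187 + j10 → |·| = √(187²+10²) = √35069 ≈ 187.27, ∠ = arctan(10/187) ≈ 3.06°
|T| = 1 · 2238.8 / 27008 ≈ 0.082894
Gain = 20 log₁₀(0.082894) ≈ -21.63 dB
∠T = 66.29° − 126.75° = -60.46°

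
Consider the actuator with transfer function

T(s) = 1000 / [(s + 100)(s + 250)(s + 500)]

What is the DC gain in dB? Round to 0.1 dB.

-81.9 dB

T(0) = 1000 / (100·250·500) = 8e-05
20 log₁₀(8e-05) ≈ -81.94 dB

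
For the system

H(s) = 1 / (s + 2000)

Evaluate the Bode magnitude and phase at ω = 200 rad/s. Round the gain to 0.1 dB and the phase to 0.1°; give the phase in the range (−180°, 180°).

-66.1 dB, -5.7°

At s = jω = j200:
pole (s+2000): 2000 + j200 → |·| = √(2000²+200²) = √4040000 ≈ 2010, ∠ = arctan(200/2000) ≈ 5.71°
|H| = 1 / 2010 ≈ 0.00049751
Gain = 20 log₁₀(0.00049751) ≈ -66.06 dB
∠H = 0.00° − 5.71° = -5.71°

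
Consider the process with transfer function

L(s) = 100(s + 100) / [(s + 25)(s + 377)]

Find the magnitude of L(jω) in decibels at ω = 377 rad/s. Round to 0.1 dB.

-14.3 dB

At s = jω = j377:
zero (s+100): 100 + j377 → |·| = √(100²+377²) = √152129 ≈ 390.04, ∠ = arctan(377/100) ≈ 75.14°
pole (s+25): 25 + j377 → |·| = √(25²+377²) = √142754 ≈ 377.83, ∠ = arctan(377/25) ≈ 86.21°
pole (s+377): 377 + j377 → |·| = √(377²+377²) = √284258 ≈ 533.16, ∠ = arctan(377/377) ≈ 45.00°
|L| = 100 · 390.04 / 2.0144e+05 ≈ 0.19363
Gain = 20 log₁₀(0.19363) ≈ -14.26 dB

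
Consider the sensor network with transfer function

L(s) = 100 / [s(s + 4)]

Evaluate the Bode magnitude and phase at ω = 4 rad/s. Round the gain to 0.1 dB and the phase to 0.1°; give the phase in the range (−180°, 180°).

At s = jω = j4:
pole (s+4): 4 + j4 → |·| = √(4²+4²) = √32 ≈ 5.6569, ∠ = arctan(4/4) ≈ 45.00°
pole at origin: |s| = 4, ∠ = 90.00° (in denominator)
|L| = 100 / 22.628 ≈ 4.4193
Gain = 20 log₁₀(4.4193) ≈ 12.91 dB
∠L = 0.00° − 135.00° = -135.00°

12.9 dB, -135.0°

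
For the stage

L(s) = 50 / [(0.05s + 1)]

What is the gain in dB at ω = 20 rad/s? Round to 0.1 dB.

At ω = 20 rad/s:
pole (1 + j20·0.05) = 1 + j1 → |·| ≈ 1.4142, ∠ ≈ 45.00°
|L| = 50 · 1 / (1.4142) ≈ 35.356
Gain = 20 log₁₀(35.356) ≈ 30.97 dB

31.0 dB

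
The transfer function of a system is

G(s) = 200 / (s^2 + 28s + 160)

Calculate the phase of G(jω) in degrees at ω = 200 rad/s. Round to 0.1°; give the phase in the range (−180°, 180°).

-172.0°

Substitute s = j200:
Numerator: 200 = 200 + j0
Denominator: (j200)^2 + 28(j200) + 160 = -39840 + j5600
|N| = √(200² + 0²) ≈ 200, ∠N ≈ 0.00°
|D| = √(39840² + 5600²) ≈ 40232, ∠D ≈ 172.00°
∠G = 0.00° − 172.00° = -172.00°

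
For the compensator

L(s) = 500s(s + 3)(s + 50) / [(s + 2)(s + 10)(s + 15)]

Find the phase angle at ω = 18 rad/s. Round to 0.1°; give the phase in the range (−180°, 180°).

At s = jω = j18:
zero (s+3): 3 + j18 → |·| = √(3²+18²) = √333 ≈ 18.248, ∠ = arctan(18/3) ≈ 80.54°
zero (s+50): 50 + j18 → |·| = √(50²+18²) = √2824 ≈ 53.141, ∠ = arctan(18/50) ≈ 19.80°
zero at origin: s = j18 → |·| = 18, ∠ = 90.00°
pole (s+2): 2 + j18 → |·| = √(2²+18²) = √328 ≈ 18.111, ∠ = arctan(18/2) ≈ 83.66°
pole (s+10): 10 + j18 → |·| = √(10²+18²) = √424 ≈ 20.591, ∠ = arctan(18/10) ≈ 60.95°
pole (s+15): 15 + j18 → |·| = √(15²+18²) = √549 ≈ 23.431, ∠ = arctan(18/15) ≈ 50.19°
∠L = 190.34° − 194.80° = -4.46°

-4.5°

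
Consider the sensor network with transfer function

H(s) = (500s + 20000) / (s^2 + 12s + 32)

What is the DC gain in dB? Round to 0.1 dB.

55.9 dB

H(0) = 20000 / 32 = 625
20 log₁₀(625) ≈ 55.92 dB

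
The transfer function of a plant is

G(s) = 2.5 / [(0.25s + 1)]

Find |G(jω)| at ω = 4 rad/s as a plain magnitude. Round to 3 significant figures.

At ω = 4 rad/s:
pole (1 + j4·0.25) = 1 + j1 → |·| ≈ 1.4142, ∠ ≈ 45.00°
|G| = 2.5 · 1 / (1.4142) ≈ 1.7678

1.77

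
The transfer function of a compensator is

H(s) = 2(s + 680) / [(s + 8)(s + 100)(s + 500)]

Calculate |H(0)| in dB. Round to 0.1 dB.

H(0) = 2·680 / (8·100·500) = 0.0034
20 log₁₀(0.0034) ≈ -49.37 dB

-49.4 dB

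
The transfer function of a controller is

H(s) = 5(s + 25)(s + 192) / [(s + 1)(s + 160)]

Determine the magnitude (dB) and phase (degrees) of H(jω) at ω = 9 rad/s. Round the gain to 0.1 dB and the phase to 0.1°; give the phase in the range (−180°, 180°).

At s = jω = j9:
zero (s+25): 25 + j9 → |·| = √(25²+9²) = √706 ≈ 26.571, ∠ = arctan(9/25) ≈ 19.80°
zero (s+192): 192 + j9 → |·| = √(192²+9²) = √36945 ≈ 192.21, ∠ = arctan(9/192) ≈ 2.68°
pole (s+1): 1 + j9 → |·| = √(1²+9²) = √82 ≈ 9.0554, ∠ = arctan(9/1) ≈ 83.66°
pole (s+160): 160 + j9 → |·| = √(160²+9²) = √25681 ≈ 160.25, ∠ = arctan(9/160) ≈ 3.22°
|H| = 5 · 5107.2 / 1451.1 ≈ 17.598
Gain = 20 log₁₀(17.598) ≈ 24.91 dB
∠H = 22.48° − 86.88° = -64.40°

24.9 dB, -64.4°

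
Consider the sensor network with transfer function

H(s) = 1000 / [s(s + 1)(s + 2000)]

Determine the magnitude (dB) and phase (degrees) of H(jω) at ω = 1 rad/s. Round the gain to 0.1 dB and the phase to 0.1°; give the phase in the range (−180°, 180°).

-9.0 dB, -135.0°

At s = jω = j1:
pole (s+1): 1 + j1 → |·| = √(1²+1²) = √2 ≈ 1.4142, ∠ = arctan(1/1) ≈ 45.00°
pole (s+2000): 2000 + j1 → |·| = √(2000²+1²) = √4000001 ≈ 2000, ∠ = arctan(1/2000) ≈ 0.03°
pole at origin: |s| = 1, ∠ = 90.00° (in denominator)
|H| = 1000 / 2828.4 ≈ 0.35356
Gain = 20 log₁₀(0.35356) ≈ -9.03 dB
∠H = 0.00° − 135.03° = -135.03°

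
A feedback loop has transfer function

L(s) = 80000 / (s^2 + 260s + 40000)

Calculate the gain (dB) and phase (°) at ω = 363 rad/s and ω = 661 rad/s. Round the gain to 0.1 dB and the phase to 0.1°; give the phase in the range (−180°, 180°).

At s = jω = j363:
quadratic: (j363)² + 260·j363 + 40000 = -91769 + j94380 → |·| ≈ 1.3164e+05, ∠ ≈ 134.20°
|L| = 80000 / 1.3164e+05 ≈ 0.60772
Gain = 20 log₁₀(0.60772) ≈ -4.33 dB
∠L = 0.00° − 134.20° = -134.20°

At s = jω = j661:
quadratic: (j661)² + 260·j661 + 40000 = -396921 + j171860 → |·| ≈ 4.3253e+05, ∠ ≈ 156.59°
|L| = 80000 / 4.3253e+05 ≈ 0.18496
Gain = 20 log₁₀(0.18496) ≈ -14.66 dB
∠L = 0.00° − 156.59° = -156.59°

ω = 363: -4.3 dB, -134.2°; ω = 661: -14.7 dB, -156.6°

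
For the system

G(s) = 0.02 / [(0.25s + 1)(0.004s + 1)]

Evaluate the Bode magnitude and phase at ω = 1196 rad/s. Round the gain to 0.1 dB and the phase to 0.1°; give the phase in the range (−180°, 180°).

At ω = 1196 rad/s:
pole (1 + j1196·0.25) = 1 + j299 → |·| ≈ 299, ∠ ≈ 89.81°
pole (1 + j1196·0.004) = 1 + j4.784 → |·| ≈ 4.8874, ∠ ≈ 78.19°
|G| = 0.02 · 1 / (299 · 4.8874) ≈ 1.3686e-05
Gain = 20 log₁₀(1.3686e-05) ≈ -97.27 dB
∠G = (0°) − (89.81° + 78.19°) = -168.00°

-97.3 dB, -168.0°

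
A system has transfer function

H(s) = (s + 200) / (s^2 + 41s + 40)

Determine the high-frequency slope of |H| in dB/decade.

Each pole contributes −20 dB/decade at high frequency; each zero contributes +20 dB/decade.
Net: 1 zero(s) − 2 pole(s) → -20 dB/decade.

-20 dB/decade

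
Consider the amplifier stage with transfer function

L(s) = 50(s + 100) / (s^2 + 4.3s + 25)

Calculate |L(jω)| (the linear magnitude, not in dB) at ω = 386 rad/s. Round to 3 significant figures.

0.134

At s = jω = j386:
zero (s+100): 100 + j386 → |·| = √(100²+386²) = √158996 ≈ 398.74, ∠ = arctan(386/100) ≈ 75.48°
quadratic: (j386)² + 4.3·j386 + 25 = -148971 + j1659.8 → |·| ≈ 1.4898e+05, ∠ ≈ 179.36°
|L| = 50 · 398.74 / 1.4898e+05 ≈ 0.13382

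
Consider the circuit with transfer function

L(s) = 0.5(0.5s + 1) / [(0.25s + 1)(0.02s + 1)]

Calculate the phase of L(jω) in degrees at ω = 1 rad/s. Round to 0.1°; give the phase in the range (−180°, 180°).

11.4°

At ω = 1 rad/s:
zero (1 + j1·0.5) = 1 + j0.5 → |·| ≈ 1.118, ∠ ≈ 26.57°
pole (1 + j1·0.25) = 1 + j0.25 → |·| ≈ 1.0308, ∠ ≈ 14.04°
pole (1 + j1·0.02) = 1 + j0.02 → |·| ≈ 1.0002, ∠ ≈ 1.15°
∠L = (26.57°) − (14.04° + 1.15°) = 11.38°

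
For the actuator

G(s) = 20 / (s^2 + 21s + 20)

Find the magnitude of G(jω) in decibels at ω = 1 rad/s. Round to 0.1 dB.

Substitute s = j1:
Numerator: 20 = 20 + j0
Denominator: (j1)^2 + 21(j1) + 20 = 19 + j21
|N| = √(20² + 0²) ≈ 20, ∠N ≈ 0.00°
|D| = √(19² + 21²) ≈ 28.32, ∠D ≈ 47.86°
|G| = 20 / 28.32 ≈ 0.70621
Gain = 20 log₁₀(0.70621) ≈ -3.02 dB

-3.0 dB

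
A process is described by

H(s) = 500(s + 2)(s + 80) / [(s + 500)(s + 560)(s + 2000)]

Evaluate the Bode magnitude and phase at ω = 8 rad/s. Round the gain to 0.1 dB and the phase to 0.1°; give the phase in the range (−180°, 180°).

-64.6 dB, 79.7°

At s = jω = j8:
zero (s+2): 2 + j8 → |·| = √(2²+8²) = √68 ≈ 8.2462, ∠ = arctan(8/2) ≈ 75.96°
zero (s+80): 80 + j8 → |·| = √(80²+8²) = √6464 ≈ 80.399, ∠ = arctan(8/80) ≈ 5.71°
pole (s+500): 500 + j8 → |·| = √(500²+8²) = √250064 ≈ 500.06, ∠ = arctan(8/500) ≈ 0.92°
pole (s+560): 560 + j8 → |·| = √(560²+8²) = √313664 ≈ 560.06, ∠ = arctan(8/560) ≈ 0.82°
pole (s+2000): 2000 + j8 → |·| = √(2000²+8²) = √4000064 ≈ 2000, ∠ = arctan(8/2000) ≈ 0.23°
|H| = 500 · 662.99 / 5.6013e+08 ≈ 0.00059182
Gain = 20 log₁₀(0.00059182) ≈ -64.56 dB
∠H = 81.67° − 1.97° = 79.70°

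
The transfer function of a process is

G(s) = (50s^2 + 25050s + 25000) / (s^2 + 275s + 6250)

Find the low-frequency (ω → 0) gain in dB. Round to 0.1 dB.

G(0) = 25000 / 6250 = 4
20 log₁₀(4) ≈ 12.04 dB

12.0 dB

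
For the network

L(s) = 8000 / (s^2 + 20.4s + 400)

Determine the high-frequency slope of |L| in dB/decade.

-40 dB/decade

Each pole contributes −20 dB/decade at high frequency; each zero contributes +20 dB/decade.
Net: 0 zero(s) − 2 pole(s) → -40 dB/decade.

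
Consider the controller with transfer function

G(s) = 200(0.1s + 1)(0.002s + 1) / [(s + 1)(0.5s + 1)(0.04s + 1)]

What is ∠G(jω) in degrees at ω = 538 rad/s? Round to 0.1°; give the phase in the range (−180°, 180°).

-131.0°

At ω = 538 rad/s:
zero (1 + j538·0.1) = 1 + j53.8 → |·| ≈ 53.809, ∠ ≈ 88.94°
zero (1 + j538·0.002) = 1 + j1.076 → |·| ≈ 1.4689, ∠ ≈ 47.10°
pole (1 + j538·1) = 1 + j538 → |·| ≈ 538, ∠ ≈ 89.89°
pole (1 + j538·0.5) = 1 + j269 → |·| ≈ 269, ∠ ≈ 89.79°
pole (1 + j538·0.04) = 1 + j21.52 → |·| ≈ 21.543, ∠ ≈ 87.34°
∠G = (88.94° + 47.10°) − (89.89° + 89.79° + 87.34°) = -130.98°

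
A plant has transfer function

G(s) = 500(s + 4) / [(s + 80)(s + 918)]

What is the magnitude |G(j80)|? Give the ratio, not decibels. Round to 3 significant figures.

0.384

At s = jω = j80:
zero (s+4): 4 + j80 → |·| = √(4²+80²) = √6416 ≈ 80.1, ∠ = arctan(80/4) ≈ 87.14°
pole (s+80): 80 + j80 → |·| = √(80²+80²) = √12800 ≈ 113.14, ∠ = arctan(80/80) ≈ 45.00°
pole (s+918): 918 + j80 → |·| = √(918²+80²) = √849124 ≈ 921.48, ∠ = arctan(80/918) ≈ 4.98°
|G| = 500 · 80.1 / 1.0426e+05 ≈ 0.38414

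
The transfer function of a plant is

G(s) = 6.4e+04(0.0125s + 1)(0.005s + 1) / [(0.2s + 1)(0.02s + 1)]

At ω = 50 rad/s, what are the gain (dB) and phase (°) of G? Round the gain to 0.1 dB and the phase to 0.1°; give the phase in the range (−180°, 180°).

At ω = 50 rad/s:
zero (1 + j50·0.0125) = 1 + j0.625 → |·| ≈ 1.1792, ∠ ≈ 32.01°
zero (1 + j50·0.005) = 1 + j0.25 → |·| ≈ 1.0308, ∠ ≈ 14.04°
pole (1 + j50·0.2) = 1 + j10 → |·| ≈ 10.05, ∠ ≈ 84.29°
pole (1 + j50·0.02) = 1 + j1 → |·| ≈ 1.4142, ∠ ≈ 45.00°
|G| = 6.4e+04 · 1.1792 · 1.0308 / (10.05 · 1.4142) ≈ 5473.5
Gain = 20 log₁₀(5473.5) ≈ 74.77 dB
∠G = (32.01° + 14.04°) − (84.29° + 45.00°) = -83.24°

74.8 dB, -83.2°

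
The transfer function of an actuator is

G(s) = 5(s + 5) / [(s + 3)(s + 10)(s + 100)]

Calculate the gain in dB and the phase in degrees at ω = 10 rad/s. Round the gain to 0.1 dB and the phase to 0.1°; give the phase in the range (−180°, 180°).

-48.5 dB, -60.6°

At s = jω = j10:
zero (s+5): 5 + j10 → |·| = √(5²+10²) = √125 ≈ 11.18, ∠ = arctan(10/5) ≈ 63.43°
pole (s+3): 3 + j10 → |·| = √(3²+10²) = √109 ≈ 10.44, ∠ = arctan(10/3) ≈ 73.30°
pole (s+10): 10 + j10 → |·| = √(10²+10²) = √200 ≈ 14.142, ∠ = arctan(10/10) ≈ 45.00°
pole (s+100): 100 + j10 → |·| = √(100²+10²) = √10100 ≈ 100.5, ∠ = arctan(10/100) ≈ 5.71°
|G| = 5 · 11.18 / 14838 ≈ 0.0037674
Gain = 20 log₁₀(0.0037674) ≈ -48.48 dB
∠G = 63.43° − 124.01° = -60.58°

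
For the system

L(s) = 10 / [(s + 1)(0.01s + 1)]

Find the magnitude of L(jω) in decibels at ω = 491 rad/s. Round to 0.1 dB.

At ω = 491 rad/s:
pole (1 + j491·1) = 1 + j491 → |·| ≈ 491, ∠ ≈ 89.88°
pole (1 + j491·0.01) = 1 + j4.91 → |·| ≈ 5.0108, ∠ ≈ 78.49°
|L| = 10 · 1 / (491 · 5.0108) ≈ 0.0040645
Gain = 20 log₁₀(0.0040645) ≈ -47.82 dB

-47.8 dB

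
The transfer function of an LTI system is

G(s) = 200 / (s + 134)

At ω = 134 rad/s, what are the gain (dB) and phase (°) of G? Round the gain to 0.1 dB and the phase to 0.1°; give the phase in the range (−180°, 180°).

Substitute s = j134:
Numerator: 200 = 200 + j0
Denominator: (j134) + 134 = 134 + j134
|N| = √(200² + 0²) ≈ 200, ∠N ≈ 0.00°
|D| = √(134² + 134²) ≈ 189.5, ∠D ≈ 45.00°
|G| = 200 / 189.5 ≈ 1.0554
Gain = 20 log₁₀(1.0554) ≈ 0.47 dB
∠G = 0.00° − 45.00° = -45.00°

0.5 dB, -45.0°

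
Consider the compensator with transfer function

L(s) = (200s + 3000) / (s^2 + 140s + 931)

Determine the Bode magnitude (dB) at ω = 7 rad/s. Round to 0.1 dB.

Substitute s = j7:
Numerator: 200(j7) + 3000 = 3000 + j1400
Denominator: (j7)^2 + 140(j7) + 931 = 882 + j980
|N| = √(3000² + 1400²) ≈ 3310.6, ∠N ≈ 25.02°
|D| = √(882² + 980²) ≈ 1318.5, ∠D ≈ 48.01°
|L| = 3310.6 / 1318.5 ≈ 2.5109
Gain = 20 log₁₀(2.5109) ≈ 8.00 dB

8.0 dB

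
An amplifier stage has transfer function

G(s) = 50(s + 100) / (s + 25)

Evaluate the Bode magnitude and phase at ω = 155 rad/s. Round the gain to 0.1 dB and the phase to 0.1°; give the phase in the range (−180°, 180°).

35.4 dB, -23.7°

At s = jω = j155:
zero (s+100): 100 + j155 → |·| = √(100²+155²) = √34025 ≈ 184.46, ∠ = arctan(155/100) ≈ 57.17°
pole (s+25): 25 + j155 → |·| = √(25²+155²) = √24650 ≈ 157, ∠ = arctan(155/25) ≈ 80.84°
|G| = 50 · 184.46 / 157 ≈ 58.745
Gain = 20 log₁₀(58.745) ≈ 35.38 dB
∠G = 57.17° − 80.84° = -23.67°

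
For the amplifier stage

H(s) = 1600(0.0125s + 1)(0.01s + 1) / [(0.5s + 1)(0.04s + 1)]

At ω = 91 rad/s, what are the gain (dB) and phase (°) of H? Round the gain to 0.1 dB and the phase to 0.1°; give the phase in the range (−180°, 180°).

25.6 dB, -72.4°

At ω = 91 rad/s:
zero (1 + j91·0.0125) = 1 + j1.1375 → |·| ≈ 1.5146, ∠ ≈ 48.68°
zero (1 + j91·0.01) = 1 + j0.91 → |·| ≈ 1.3521, ∠ ≈ 42.30°
pole (1 + j91·0.5) = 1 + j45.5 → |·| ≈ 45.511, ∠ ≈ 88.74°
pole (1 + j91·0.04) = 1 + j3.64 → |·| ≈ 3.7749, ∠ ≈ 74.64°
|H| = 1600 · 1.5146 · 1.3521 / (45.511 · 3.7749) ≈ 19.072
Gain = 20 log₁₀(19.072) ≈ 25.61 dB
∠H = (48.68° + 42.30°) − (88.74° + 74.64°) = -72.40°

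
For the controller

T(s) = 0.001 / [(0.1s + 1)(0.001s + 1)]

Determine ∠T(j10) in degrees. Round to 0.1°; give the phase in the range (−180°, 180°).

At ω = 10 rad/s:
pole (1 + j10·0.1) = 1 + j1 → |·| ≈ 1.4142, ∠ ≈ 45.00°
pole (1 + j10·0.001) = 1 + j0.01 → |·| ≈ 1, ∠ ≈ 0.57°
∠T = (0°) − (45.00° + 0.57°) = -45.57°

-45.6°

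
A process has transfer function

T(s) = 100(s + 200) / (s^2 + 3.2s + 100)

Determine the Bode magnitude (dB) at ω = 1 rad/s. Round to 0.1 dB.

At s = jω = j1:
zero (s+200): 200 + j1 → |·| = √(200²+1²) = √40001 ≈ 200, ∠ = arctan(1/200) ≈ 0.29°
quadratic: (j1)² + 3.2·j1 + 100 = 99 + j3.2 → |·| ≈ 99.052, ∠ ≈ 1.85°
|T| = 100 · 200 / 99.052 ≈ 201.91
Gain = 20 log₁₀(201.91) ≈ 46.10 dB

46.1 dB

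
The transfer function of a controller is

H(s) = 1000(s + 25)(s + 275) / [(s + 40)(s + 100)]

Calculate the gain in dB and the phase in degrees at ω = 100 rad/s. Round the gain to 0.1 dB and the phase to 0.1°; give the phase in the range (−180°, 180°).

At s = jω = j100:
zero (s+25): 25 + j100 → |·| = √(25²+100²) = √10625 ≈ 103.08, ∠ = arctan(100/25) ≈ 75.96°
zero (s+275): 275 + j100 → |·| = √(275²+100²) = √85625 ≈ 292.62, ∠ = arctan(100/275) ≈ 19.98°
pole (s+40): 40 + j100 → |·| = √(40²+100²) = √11600 ≈ 107.7, ∠ = arctan(100/40) ≈ 68.20°
pole (s+100): 100 + j100 → |·| = √(100²+100²) = √20000 ≈ 141.42, ∠ = arctan(100/100) ≈ 45.00°
|H| = 1000 · 30163 / 15231 ≈ 1980.4
Gain = 20 log₁₀(1980.4) ≈ 65.94 dB
∠H = 95.94° − 113.20° = -17.26°

65.9 dB, -17.3°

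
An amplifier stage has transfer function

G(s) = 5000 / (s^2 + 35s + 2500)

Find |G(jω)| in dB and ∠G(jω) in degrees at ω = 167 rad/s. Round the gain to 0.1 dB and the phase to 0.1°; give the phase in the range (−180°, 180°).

At s = jω = j167:
quadratic: (j167)² + 35·j167 + 2500 = -25389 + j5845 → |·| ≈ 26053, ∠ ≈ 167.04°
|G| = 5000 / 26053 ≈ 0.19192
Gain = 20 log₁₀(0.19192) ≈ -14.34 dB
∠G = 0.00° − 167.04° = -167.04°

-14.3 dB, -167.0°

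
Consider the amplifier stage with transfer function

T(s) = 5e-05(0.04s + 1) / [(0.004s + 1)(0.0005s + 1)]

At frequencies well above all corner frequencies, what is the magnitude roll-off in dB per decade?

-20 dB/decade

Each pole contributes −20 dB/decade at high frequency; each zero contributes +20 dB/decade.
Net: 1 zero(s) − 2 pole(s) → -20 dB/decade.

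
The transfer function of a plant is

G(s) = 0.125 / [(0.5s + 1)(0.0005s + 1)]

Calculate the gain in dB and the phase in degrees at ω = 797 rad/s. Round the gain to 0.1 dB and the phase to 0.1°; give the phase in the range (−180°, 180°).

-70.7 dB, -111.6°

At ω = 797 rad/s:
pole (1 + j797·0.5) = 1 + j398.5 → |·| ≈ 398.5, ∠ ≈ 89.86°
pole (1 + j797·0.0005) = 1 + j0.3985 → |·| ≈ 1.0765, ∠ ≈ 21.73°
|G| = 0.125 · 1 / (398.5 · 1.0765) ≈ 0.00029139
Gain = 20 log₁₀(0.00029139) ≈ -70.71 dB
∠G = (0°) − (89.86° + 21.73°) = -111.59°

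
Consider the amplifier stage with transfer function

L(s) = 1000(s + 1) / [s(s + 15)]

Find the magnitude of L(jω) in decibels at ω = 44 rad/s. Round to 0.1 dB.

26.7 dB

At s = jω = j44:
zero (s+1): 1 + j44 → |·| = √(1²+44²) = √1937 ≈ 44.011, ∠ = arctan(44/1) ≈ 88.70°
pole (s+15): 15 + j44 → |·| = √(15²+44²) = √2161 ≈ 46.487, ∠ = arctan(44/15) ≈ 71.18°
pole at origin: |s| = 44, ∠ = 90.00° (in denominator)
|L| = 1000 · 44.011 / 2045.4 ≈ 21.517
Gain = 20 log₁₀(21.517) ≈ 26.66 dB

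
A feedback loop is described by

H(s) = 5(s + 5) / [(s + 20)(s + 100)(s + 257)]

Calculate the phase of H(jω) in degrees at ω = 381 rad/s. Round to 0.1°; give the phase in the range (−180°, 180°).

At s = jω = j381:
zero (s+5): 5 + j381 → |·| = √(5²+381²) = √145186 ≈ 381.03, ∠ = arctan(381/5) ≈ 89.25°
pole (s+20): 20 + j381 → |·| = √(20²+381²) = √145561 ≈ 381.52, ∠ = arctan(381/20) ≈ 87.00°
pole (s+100): 100 + j381 → |·| = √(100²+381²) = √155161 ≈ 393.9, ∠ = arctan(381/100) ≈ 75.29°
pole (s+257): 257 + j381 → |·| = √(257²+381²) = √211210 ≈ 459.58, ∠ = arctan(381/257) ≈ 56.00°
∠H = 89.25° − 218.29° = -129.04°

-129.0°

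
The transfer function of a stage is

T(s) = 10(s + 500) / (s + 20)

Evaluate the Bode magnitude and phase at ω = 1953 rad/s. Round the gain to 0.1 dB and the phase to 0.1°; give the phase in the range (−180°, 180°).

20.3 dB, -13.8°

At s = jω = j1953:
zero (s+500): 500 + j1953 → |·| = √(500²+1953²) = √4064209 ≈ 2016, ∠ = arctan(1953/500) ≈ 75.64°
pole (s+20): 20 + j1953 → |·| = √(20²+1953²) = √3814609 ≈ 1953.1, ∠ = arctan(1953/20) ≈ 89.41°
|T| = 10 · 2016 / 1953.1 ≈ 10.322
Gain = 20 log₁₀(10.322) ≈ 20.28 dB
∠T = 75.64° − 89.41° = -13.77°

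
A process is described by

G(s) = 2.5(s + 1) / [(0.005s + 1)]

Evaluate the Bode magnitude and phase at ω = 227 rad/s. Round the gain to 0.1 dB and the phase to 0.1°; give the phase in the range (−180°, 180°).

51.5 dB, 41.1°

At ω = 227 rad/s:
zero (1 + j227·1) = 1 + j227 → |·| ≈ 227, ∠ ≈ 89.75°
pole (1 + j227·0.005) = 1 + j1.135 → |·| ≈ 1.5127, ∠ ≈ 48.62°
|G| = 2.5 · 227 / (1.5127) ≈ 375.16
Gain = 20 log₁₀(375.16) ≈ 51.48 dB
∠G = (89.75°) − (48.62°) = 41.13°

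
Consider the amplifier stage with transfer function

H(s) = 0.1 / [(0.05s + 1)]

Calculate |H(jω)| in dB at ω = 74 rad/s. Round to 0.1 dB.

At ω = 74 rad/s:
pole (1 + j74·0.05) = 1 + j3.7 → |·| ≈ 3.8328, ∠ ≈ 74.88°
|H| = 0.1 · 1 / (3.8328) ≈ 0.026091
Gain = 20 log₁₀(0.026091) ≈ -31.67 dB

-31.7 dB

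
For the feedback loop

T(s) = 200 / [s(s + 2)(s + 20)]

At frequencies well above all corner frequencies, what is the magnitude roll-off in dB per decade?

-60 dB/decade

Each pole contributes −20 dB/decade at high frequency; each zero contributes +20 dB/decade.
Net: 0 zero(s) − 3 pole(s) → -60 dB/decade.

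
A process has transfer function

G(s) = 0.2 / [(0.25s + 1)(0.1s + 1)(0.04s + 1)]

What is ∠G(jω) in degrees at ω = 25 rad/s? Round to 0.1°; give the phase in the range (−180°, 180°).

165.9°

At ω = 25 rad/s:
pole (1 + j25·0.25) = 1 + j6.25 → |·| ≈ 6.3295, ∠ ≈ 80.91°
pole (1 + j25·0.1) = 1 + j2.5 → |·| ≈ 2.6926, ∠ ≈ 68.20°
pole (1 + j25·0.04) = 1 + j1 → |·| ≈ 1.4142, ∠ ≈ 45.00°
∠G = (0°) − (80.91° + 68.20° + 45.00°) = -194.11° ≡ 165.89° (principal value)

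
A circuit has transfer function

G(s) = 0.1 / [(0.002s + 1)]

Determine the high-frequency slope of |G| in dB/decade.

Each pole contributes −20 dB/decade at high frequency; each zero contributes +20 dB/decade.
Net: 0 zero(s) − 1 pole(s) → -20 dB/decade.

-20 dB/decade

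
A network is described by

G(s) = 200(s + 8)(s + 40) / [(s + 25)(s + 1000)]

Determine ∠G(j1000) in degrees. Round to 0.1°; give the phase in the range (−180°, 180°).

At s = jω = j1000:
zero (s+8): 8 + j1000 → |·| = √(8²+1000²) = √1000064 ≈ 1000, ∠ = arctan(1000/8) ≈ 89.54°
zero (s+40): 40 + j1000 → |·| = √(40²+1000²) = √1001600 ≈ 1000.8, ∠ = arctan(1000/40) ≈ 87.71°
pole (s+25): 25 + j1000 → |·| = √(25²+1000²) = √1000625 ≈ 1000.3, ∠ = arctan(1000/25) ≈ 88.57°
pole (s+1000): 1000 + j1000 → |·| = √(1000²+1000²) = √2000000 ≈ 1414.2, ∠ = arctan(1000/1000) ≈ 45.00°
∠G = 177.25° − 133.57° = 43.68°

43.7°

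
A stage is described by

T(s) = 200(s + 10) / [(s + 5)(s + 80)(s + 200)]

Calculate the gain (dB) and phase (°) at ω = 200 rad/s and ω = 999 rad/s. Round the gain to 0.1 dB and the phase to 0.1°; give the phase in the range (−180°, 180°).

At s = jω = j200:
zero (s+10): 10 + j200 → |·| = √(10²+200²) = √40100 ≈ 200.25, ∠ = arctan(200/10) ≈ 87.14°
pole (s+5): 5 + j200 → |·| = √(5²+200²) = √40025 ≈ 200.06, ∠ = arctan(200/5) ≈ 88.57°
pole (s+80): 80 + j200 → |·| = √(80²+200²) = √46400 ≈ 215.41, ∠ = arctan(200/80) ≈ 68.20°
pole (s+200): 200 + j200 → |·| = √(200²+200²) = √80000 ≈ 282.84, ∠ = arctan(200/200) ≈ 45.00°
|T| = 200 · 200.25 / 1.2189e+07 ≈ 0.0032857
Gain = 20 log₁₀(0.0032857) ≈ -49.67 dB
∠T = 87.14° − 201.77° = -114.63°

At s = jω = j999:
zero (s+10): 10 + j999 → |·| = √(10²+999²) = √998101 ≈ 999.05, ∠ = arctan(999/10) ≈ 89.43°
pole (s+5): 5 + j999 → |·| = √(5²+999²) = √998026 ≈ 999.01, ∠ = arctan(999/5) ≈ 89.71°
pole (s+80): 80 + j999 → |·| = √(80²+999²) = √1004401 ≈ 1002.2, ∠ = arctan(999/80) ≈ 85.42°
pole (s+200): 200 + j999 → |·| = √(200²+999²) = √1038001 ≈ 1018.8, ∠ = arctan(999/200) ≈ 78.68°
|T| = 200 · 999.05 / 1.02e+09 ≈ 0.00019589
Gain = 20 log₁₀(0.00019589) ≈ -74.16 dB
∠T = 89.43° − 253.81° = -164.38°

ω = 200: -49.7 dB, -114.6°; ω = 999: -74.2 dB, -164.4°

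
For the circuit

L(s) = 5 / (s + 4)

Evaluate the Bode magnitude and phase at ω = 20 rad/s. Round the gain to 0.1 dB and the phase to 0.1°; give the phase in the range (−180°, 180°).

Substitute s = j20:
Numerator: 5 = 5 + j0
Denominator: (j20) + 4 = 4 + j20
|N| = √(5² + 0²) ≈ 5, ∠N ≈ 0.00°
|D| = √(4² + 20²) ≈ 20.396, ∠D ≈ 78.69°
|L| = 5 / 20.396 ≈ 0.24515
Gain = 20 log₁₀(0.24515) ≈ -12.21 dB
∠L = 0.00° − 78.69° = -78.69°

-12.2 dB, -78.7°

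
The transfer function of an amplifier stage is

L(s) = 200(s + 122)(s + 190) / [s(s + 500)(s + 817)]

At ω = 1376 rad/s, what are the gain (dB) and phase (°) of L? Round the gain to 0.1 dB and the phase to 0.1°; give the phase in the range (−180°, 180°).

-18.5 dB, -52.3°

At s = jω = j1376:
zero (s+122): 122 + j1376 → |·| = √(122²+1376²) = √1908260 ≈ 1381.4, ∠ = arctan(1376/122) ≈ 84.93°
zero (s+190): 190 + j1376 → |·| = √(190²+1376²) = √1929476 ≈ 1389.1, ∠ = arctan(1376/190) ≈ 82.14°
pole (s+500): 500 + j1376 → |·| = √(500²+1376²) = √2143376 ≈ 1464, ∠ = arctan(1376/500) ≈ 70.03°
pole (s+817): 817 + j1376 → |·| = √(817²+1376²) = √2560865 ≈ 1600.3, ∠ = arctan(1376/817) ≈ 59.30°
pole at origin: |s| = 1376, ∠ = 90.00° (in denominator)
|L| = 200 · 1.9189e+06 / 3.2237e+09 ≈ 0.11905
Gain = 20 log₁₀(0.11905) ≈ -18.49 dB
∠L = 167.07° − 219.33° = -52.26°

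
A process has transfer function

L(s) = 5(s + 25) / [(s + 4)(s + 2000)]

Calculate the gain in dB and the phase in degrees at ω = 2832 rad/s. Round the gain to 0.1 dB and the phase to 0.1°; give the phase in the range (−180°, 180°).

At s = jω = j2832:
zero (s+25): 25 + j2832 → |·| = √(25²+2832²) = √8020849 ≈ 2832.1, ∠ = arctan(2832/25) ≈ 89.49°
pole (s+4): 4 + j2832 → |·| = √(4²+2832²) = √8020240 ≈ 2832, ∠ = arctan(2832/4) ≈ 89.92°
pole (s+2000): 2000 + j2832 → |·| = √(2000²+2832²) = √12020224 ≈ 3467, ∠ = arctan(2832/2000) ≈ 54.77°
|L| = 5 · 2832.1 / 9.8185e+06 ≈ 0.0014422
Gain = 20 log₁₀(0.0014422) ≈ -56.82 dB
∠L = 89.49° − 144.69° = -55.20°

-56.8 dB, -55.2°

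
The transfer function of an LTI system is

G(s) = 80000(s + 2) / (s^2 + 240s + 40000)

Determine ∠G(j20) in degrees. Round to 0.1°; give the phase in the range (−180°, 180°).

77.4°

At s = jω = j20:
zero (s+2): 2 + j20 → |·| = √(2²+20²) = √404 ≈ 20.1, ∠ = arctan(20/2) ≈ 84.29°
quadratic: (j20)² + 240·j20 + 40000 = 39600 + j4800 → |·| ≈ 39890, ∠ ≈ 6.91°
∠G = 84.29° − 6.91° = 77.38°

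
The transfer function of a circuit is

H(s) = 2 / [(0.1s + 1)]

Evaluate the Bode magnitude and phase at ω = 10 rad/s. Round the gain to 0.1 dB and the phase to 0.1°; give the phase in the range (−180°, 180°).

At ω = 10 rad/s:
pole (1 + j10·0.1) = 1 + j1 → |·| ≈ 1.4142, ∠ ≈ 45.00°
|H| = 2 · 1 / (1.4142) ≈ 1.4142
Gain = 20 log₁₀(1.4142) ≈ 3.01 dB
∠H = (0°) − (45.00°) = -45.00°

3.0 dB, -45.0°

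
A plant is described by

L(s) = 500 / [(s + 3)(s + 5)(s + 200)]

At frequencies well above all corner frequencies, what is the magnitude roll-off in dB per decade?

Each pole contributes −20 dB/decade at high frequency; each zero contributes +20 dB/decade.
Net: 0 zero(s) − 3 pole(s) → -60 dB/decade.

-60 dB/decade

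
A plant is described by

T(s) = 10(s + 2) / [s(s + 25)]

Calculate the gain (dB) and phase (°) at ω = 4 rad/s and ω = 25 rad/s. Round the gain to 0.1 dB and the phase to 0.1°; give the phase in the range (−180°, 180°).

At s = jω = j4:
zero (s+2): 2 + j4 → |·| = √(2²+4²) = √20 ≈ 4.4721, ∠ = arctan(4/2) ≈ 63.43°
pole (s+25): 25 + j4 → |·| = √(25²+4²) = √641 ≈ 25.318, ∠ = arctan(4/25) ≈ 9.09°
pole at origin: |s| = 4, ∠ = 90.00° (in denominator)
|T| = 10 · 4.4721 / 101.27 ≈ 0.4416
Gain = 20 log₁₀(0.4416) ≈ -7.10 dB
∠T = 63.43° − 99.09° = -35.66°

At s = jω = j25:
zero (s+2): 2 + j25 → |·| = √(2²+25²) = √629 ≈ 25.08, ∠ = arctan(25/2) ≈ 85.43°
pole (s+25): 25 + j25 → |·| = √(25²+25²) = √1250 ≈ 35.355, ∠ = arctan(25/25) ≈ 45.00°
pole at origin: |s| = 25, ∠ = 90.00° (in denominator)
|T| = 10 · 25.08 / 883.87 ≈ 0.28375
Gain = 20 log₁₀(0.28375) ≈ -10.94 dB
∠T = 85.43° − 135.00° = -49.57°

ω = 4: -7.1 dB, -35.7°; ω = 25: -10.9 dB, -49.6°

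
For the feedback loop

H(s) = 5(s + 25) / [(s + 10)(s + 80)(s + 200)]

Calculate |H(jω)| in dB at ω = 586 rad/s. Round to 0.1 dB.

-97.3 dB

At s = jω = j586:
zero (s+25): 25 + j586 → |·| = √(25²+586²) = √344021 ≈ 586.53, ∠ = arctan(586/25) ≈ 87.56°
pole (s+10): 10 + j586 → |·| = √(10²+586²) = √343496 ≈ 586.09, ∠ = arctan(586/10) ≈ 89.02°
pole (s+80): 80 + j586 → |·| = √(80²+586²) = √349796 ≈ 591.44, ∠ = arctan(586/80) ≈ 82.23°
pole (s+200): 200 + j586 → |·| = √(200²+586²) = √383396 ≈ 619.19, ∠ = arctan(586/200) ≈ 71.16°
|H| = 5 · 586.53 / 2.1463e+08 ≈ 1.3664e-05
Gain = 20 log₁₀(1.3664e-05) ≈ -97.29 dB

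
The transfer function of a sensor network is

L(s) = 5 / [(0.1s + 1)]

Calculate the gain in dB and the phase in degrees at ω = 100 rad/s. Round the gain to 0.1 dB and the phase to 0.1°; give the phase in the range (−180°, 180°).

-6.1 dB, -84.3°

At ω = 100 rad/s:
pole (1 + j100·0.1) = 1 + j10 → |·| ≈ 10.05, ∠ ≈ 84.29°
|L| = 5 · 1 / (10.05) ≈ 0.49751
Gain = 20 log₁₀(0.49751) ≈ -6.06 dB
∠L = (0°) − (84.29°) = -84.29°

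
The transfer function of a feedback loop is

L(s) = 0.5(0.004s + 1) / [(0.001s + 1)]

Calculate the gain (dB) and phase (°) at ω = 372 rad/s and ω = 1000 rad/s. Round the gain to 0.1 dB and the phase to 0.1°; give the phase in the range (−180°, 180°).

ω = 372: -1.5 dB, 35.7°; ω = 1000: 3.3 dB, 31.0°

At ω = 372 rad/s:
zero (1 + j372·0.004) = 1 + j1.488 → |·| ≈ 1.7928, ∠ ≈ 56.10°
pole (1 + j372·0.001) = 1 + j0.372 → |·| ≈ 1.067, ∠ ≈ 20.41°
|L| = 0.5 · 1.7928 / (1.067) ≈ 0.84011
Gain = 20 log₁₀(0.84011) ≈ -1.51 dB
∠L = (56.10°) − (20.41°) = 35.69°

At ω = 1000 rad/s:
zero (1 + j1000·0.004) = 1 + j4 → |·| ≈ 4.1231, ∠ ≈ 75.96°
pole (1 + j1000·0.001) = 1 + j1 → |·| ≈ 1.4142, ∠ ≈ 45.00°
|L| = 0.5 · 4.1231 / (1.4142) ≈ 1.4577
Gain = 20 log₁₀(1.4577) ≈ 3.27 dB
∠L = (75.96°) − (45.00°) = 30.96°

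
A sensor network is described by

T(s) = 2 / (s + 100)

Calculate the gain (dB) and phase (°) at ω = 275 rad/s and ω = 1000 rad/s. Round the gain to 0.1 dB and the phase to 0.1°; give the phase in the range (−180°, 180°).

ω = 275: -43.3 dB, -70.0°; ω = 1000: -54.0 dB, -84.3°

Substitute s = j275:
Numerator: 2 = 2 + j0
Denominator: (j275) + 100 = 100 + j275
|N| = √(2² + 0²) ≈ 2, ∠N ≈ 0.00°
|D| = √(100² + 275²) ≈ 292.62, ∠D ≈ 70.02°
|T| = 2 / 292.62 ≈ 0.0068348
Gain = 20 log₁₀(0.0068348) ≈ -43.31 dB
∠T = 0.00° − 70.02° = -70.02°

Substitute s = j1000:
Numerator: 2 = 2 + j0
Denominator: (j1000) + 100 = 100 + j1000
|N| = √(2² + 0²) ≈ 2, ∠N ≈ 0.00°
|D| = √(100² + 1000²) ≈ 1005, ∠D ≈ 84.29°
|T| = 2 / 1005 ≈ 0.00199
Gain = 20 log₁₀(0.00199) ≈ -54.02 dB
∠T = 0.00° − 84.29° = -84.29°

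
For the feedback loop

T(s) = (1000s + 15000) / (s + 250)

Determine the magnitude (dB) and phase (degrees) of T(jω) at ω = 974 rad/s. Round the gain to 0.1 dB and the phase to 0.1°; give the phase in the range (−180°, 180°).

Substitute s = j974:
Numerator: 1000(j974) + 15000 = 15000 + j974000
Denominator: (j974) + 250 = 250 + j974
|N| = √(15000² + 974000²) ≈ 9.7412e+05, ∠N ≈ 89.12°
|D| = √(250² + 974²) ≈ 1005.6, ∠D ≈ 75.60°
|T| = 9.7412e+05 / 1005.6 ≈ 968.7
Gain = 20 log₁₀(968.7) ≈ 59.72 dB
∠T = 89.12° − 75.60° = 13.52°

59.7 dB, 13.5°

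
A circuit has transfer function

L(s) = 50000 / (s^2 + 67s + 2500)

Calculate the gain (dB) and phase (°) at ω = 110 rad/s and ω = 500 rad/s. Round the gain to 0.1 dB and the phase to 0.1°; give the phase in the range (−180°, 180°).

ω = 110: 12.3 dB, -142.5°; ω = 500: -14.0 dB, -172.3°

At s = jω = j110:
quadratic: (j110)² + 67·j110 + 2500 = -9600 + j7370 → |·| ≈ 12103, ∠ ≈ 142.49°
|L| = 50000 / 12103 ≈ 4.1312
Gain = 20 log₁₀(4.1312) ≈ 12.32 dB
∠L = 0.00° − 142.49° = -142.49°

At s = jω = j500:
quadratic: (j500)² + 67·j500 + 2500 = -247500 + j33500 → |·| ≈ 2.4976e+05, ∠ ≈ 172.29°
|L| = 50000 / 2.4976e+05 ≈ 0.20019
Gain = 20 log₁₀(0.20019) ≈ -13.97 dB
∠L = 0.00° − 172.29° = -172.29°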